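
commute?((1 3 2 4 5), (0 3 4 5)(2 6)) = no:(1 3 2 4 5) * (0 3 4 5)(2 6) = (0 3 6 2 5 1 4), (0 3 4 5)(2 6) * (1 3 2 4 5) = (0 2 6 4 1 3 5)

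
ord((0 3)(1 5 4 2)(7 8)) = 4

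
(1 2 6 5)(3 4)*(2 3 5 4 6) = (1 3 6 4 5)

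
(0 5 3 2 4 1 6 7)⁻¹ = (0 7 6 1 4 2 3 5)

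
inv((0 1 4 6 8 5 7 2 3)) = (0 3 2 7 5 8 6 4 1)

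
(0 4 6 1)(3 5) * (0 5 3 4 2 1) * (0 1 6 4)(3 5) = (0 2 6 1 3 5)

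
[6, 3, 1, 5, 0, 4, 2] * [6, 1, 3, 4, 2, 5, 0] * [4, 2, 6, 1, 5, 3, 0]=[4, 5, 2, 3, 0, 6, 1]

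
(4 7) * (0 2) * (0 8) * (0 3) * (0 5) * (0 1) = (0 2 8 3 5 1)(4 7)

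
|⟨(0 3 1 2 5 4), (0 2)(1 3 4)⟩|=720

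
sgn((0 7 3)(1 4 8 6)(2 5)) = 1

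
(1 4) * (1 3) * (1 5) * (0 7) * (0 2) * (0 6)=(0 7 2 6) (1 4 3 5) 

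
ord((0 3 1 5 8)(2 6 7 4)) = 20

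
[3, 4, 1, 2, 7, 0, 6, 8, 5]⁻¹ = [5, 2, 3, 0, 1, 8, 6, 4, 7]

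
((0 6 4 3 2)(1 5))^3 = (0 3 6 2 4)(1 5)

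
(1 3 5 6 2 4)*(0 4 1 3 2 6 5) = (0 4 3)(1 2)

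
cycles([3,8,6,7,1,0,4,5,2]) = (0 3 7 5)(1 8 2 6 4)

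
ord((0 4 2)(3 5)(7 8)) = 6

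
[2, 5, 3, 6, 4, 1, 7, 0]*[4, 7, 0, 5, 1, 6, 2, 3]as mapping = [0→0, 1→6, 2→5, 3→2, 4→1, 5→7, 6→3, 7→4]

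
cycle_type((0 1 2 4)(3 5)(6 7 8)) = 2.3.4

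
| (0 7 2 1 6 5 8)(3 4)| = 14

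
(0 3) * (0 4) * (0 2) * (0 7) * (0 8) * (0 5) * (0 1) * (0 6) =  (0 3 4 2 7 8 5 1 6) 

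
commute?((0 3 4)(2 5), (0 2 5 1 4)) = no:(0 3 4)(2 5) * (0 2 5 1 4) = (0 3)(1 4 2), (0 2 5 1 4) * (0 3 4)(2 5) = (0 5 1)(3 4)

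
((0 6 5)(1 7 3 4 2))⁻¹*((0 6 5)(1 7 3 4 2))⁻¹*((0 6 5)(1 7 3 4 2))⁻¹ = (1 3 2 7 4)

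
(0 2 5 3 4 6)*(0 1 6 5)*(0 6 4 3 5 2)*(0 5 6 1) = (0 5 6)(1 4 2)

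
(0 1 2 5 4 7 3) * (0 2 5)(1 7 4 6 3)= (0 7 1 5 6 3 2)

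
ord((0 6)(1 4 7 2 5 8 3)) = 14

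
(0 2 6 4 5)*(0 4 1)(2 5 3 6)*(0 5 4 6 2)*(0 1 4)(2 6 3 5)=(1 2)(3 6 4 5)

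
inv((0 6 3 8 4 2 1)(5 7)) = (0 1 2 4 8 3 6)(5 7)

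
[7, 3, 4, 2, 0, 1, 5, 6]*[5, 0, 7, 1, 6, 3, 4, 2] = [2, 1, 6, 7, 5, 0, 3, 4]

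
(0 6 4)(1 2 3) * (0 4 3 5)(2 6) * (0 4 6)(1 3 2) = (0 1)(2 5 4 6)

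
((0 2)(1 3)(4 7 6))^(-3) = (0 2)(1 3)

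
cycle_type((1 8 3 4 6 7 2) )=7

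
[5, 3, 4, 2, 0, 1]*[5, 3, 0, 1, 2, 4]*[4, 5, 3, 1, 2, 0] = [2, 5, 3, 4, 0, 1]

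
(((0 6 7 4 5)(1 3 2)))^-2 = (0 4 6 5 7)(1 3 2)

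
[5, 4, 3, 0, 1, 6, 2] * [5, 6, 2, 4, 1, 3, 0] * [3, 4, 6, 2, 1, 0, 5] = [2, 4, 1, 0, 5, 3, 6]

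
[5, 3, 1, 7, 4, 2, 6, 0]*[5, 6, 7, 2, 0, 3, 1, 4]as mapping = [0→3, 1→2, 2→6, 3→4, 4→0, 5→7, 6→1, 7→5]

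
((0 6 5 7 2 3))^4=(0 2 5)(3 7 6)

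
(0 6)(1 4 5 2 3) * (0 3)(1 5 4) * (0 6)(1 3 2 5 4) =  (1 3 4)(2 6)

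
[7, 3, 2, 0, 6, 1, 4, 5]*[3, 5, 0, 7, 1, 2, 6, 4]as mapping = [0→4, 1→7, 2→0, 3→3, 4→6, 5→5, 6→1, 7→2]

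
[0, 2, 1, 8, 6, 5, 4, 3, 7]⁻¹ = [0, 2, 1, 7, 6, 5, 4, 8, 3]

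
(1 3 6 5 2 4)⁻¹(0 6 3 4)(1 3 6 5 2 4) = (0 5 6 1)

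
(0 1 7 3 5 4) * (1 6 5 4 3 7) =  (0 6 5 3 4)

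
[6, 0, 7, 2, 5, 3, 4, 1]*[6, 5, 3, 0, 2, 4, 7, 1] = [7, 6, 1, 3, 4, 0, 2, 5]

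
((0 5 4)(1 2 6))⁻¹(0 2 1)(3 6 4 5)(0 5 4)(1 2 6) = (0 4 3 1)(2 5 6)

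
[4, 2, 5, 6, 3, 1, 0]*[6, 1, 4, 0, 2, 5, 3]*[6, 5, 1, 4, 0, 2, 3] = [1, 0, 2, 4, 6, 5, 3]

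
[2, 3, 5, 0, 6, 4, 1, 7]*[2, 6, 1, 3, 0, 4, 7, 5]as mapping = [0→1, 1→3, 2→4, 3→2, 4→7, 5→0, 6→6, 7→5]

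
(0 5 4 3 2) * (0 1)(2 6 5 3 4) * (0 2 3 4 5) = (0 4 5 3 6)(1 2)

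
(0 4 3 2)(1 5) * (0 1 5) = (0 4 3 2 1)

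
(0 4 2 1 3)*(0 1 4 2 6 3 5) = (0 2 4 6 3 1 5)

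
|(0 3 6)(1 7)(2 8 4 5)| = 12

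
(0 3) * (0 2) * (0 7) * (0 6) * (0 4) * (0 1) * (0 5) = (0 3 2 7 6 4 1 5)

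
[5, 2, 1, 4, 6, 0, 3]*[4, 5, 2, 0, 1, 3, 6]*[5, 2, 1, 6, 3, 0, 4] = [6, 1, 0, 2, 4, 3, 5]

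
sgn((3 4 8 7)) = -1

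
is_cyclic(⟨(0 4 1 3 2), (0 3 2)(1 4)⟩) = no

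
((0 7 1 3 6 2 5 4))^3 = (0 3 5 7 6 4 1 2)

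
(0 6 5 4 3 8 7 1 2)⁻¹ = (0 2 1 7 8 3 4 5 6)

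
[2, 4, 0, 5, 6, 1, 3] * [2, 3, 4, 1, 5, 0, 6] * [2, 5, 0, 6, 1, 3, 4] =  [1, 3, 0, 2, 4, 6, 5]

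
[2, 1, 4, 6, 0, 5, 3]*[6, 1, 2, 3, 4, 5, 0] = [2, 1, 4, 0, 6, 5, 3]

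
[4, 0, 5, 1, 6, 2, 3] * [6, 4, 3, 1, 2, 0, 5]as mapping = [0→2, 1→6, 2→0, 3→4, 4→5, 5→3, 6→1]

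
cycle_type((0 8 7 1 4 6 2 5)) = 8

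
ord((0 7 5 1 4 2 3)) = 7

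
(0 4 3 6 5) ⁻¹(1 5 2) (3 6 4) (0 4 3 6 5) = (0 2 1) (3 6 5) 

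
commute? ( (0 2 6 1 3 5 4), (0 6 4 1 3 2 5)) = no: (0 2 6 1 3 5 4)*(0 6 4 1 3 2 5) = (0 5 1 2 4 6 3), (0 6 4 1 3 2 5)*(0 2 6 1 3 5 4) = (0 1 5 2 4 3 6)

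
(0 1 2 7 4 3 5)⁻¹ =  (0 5 3 4 7 2 1)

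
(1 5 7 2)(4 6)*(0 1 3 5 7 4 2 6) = (0 1 7 6 2 3 5 4)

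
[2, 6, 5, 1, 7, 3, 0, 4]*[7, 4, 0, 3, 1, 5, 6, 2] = [0, 6, 5, 4, 2, 3, 7, 1]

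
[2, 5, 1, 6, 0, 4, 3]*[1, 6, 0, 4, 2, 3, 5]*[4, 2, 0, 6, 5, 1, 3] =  [4, 6, 3, 1, 2, 0, 5]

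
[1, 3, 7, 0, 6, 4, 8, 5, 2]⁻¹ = [3, 0, 8, 1, 5, 7, 4, 2, 6]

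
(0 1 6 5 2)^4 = (0 2 5 6 1)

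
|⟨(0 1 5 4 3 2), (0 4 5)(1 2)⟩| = 720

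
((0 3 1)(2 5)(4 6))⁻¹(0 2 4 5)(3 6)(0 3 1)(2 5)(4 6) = (1 4)(2 3 5 6)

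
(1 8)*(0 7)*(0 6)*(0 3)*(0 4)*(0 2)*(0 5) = (0 7 6 3 4 2 5)(1 8)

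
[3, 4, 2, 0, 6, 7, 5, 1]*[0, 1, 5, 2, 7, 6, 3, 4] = [2, 7, 5, 0, 3, 4, 6, 1] 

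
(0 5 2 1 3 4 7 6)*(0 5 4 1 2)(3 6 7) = (0 4 3 1 6 5)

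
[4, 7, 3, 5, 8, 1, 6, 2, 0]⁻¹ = [8, 5, 7, 2, 0, 3, 6, 1, 4]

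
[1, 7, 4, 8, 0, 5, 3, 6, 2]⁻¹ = [4, 0, 8, 6, 2, 5, 7, 1, 3]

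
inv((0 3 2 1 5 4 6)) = (0 6 4 5 1 2 3)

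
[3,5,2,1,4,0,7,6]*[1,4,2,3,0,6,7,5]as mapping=[0→3,1→6,2→2,3→4,4→0,5→1,6→5,7→7]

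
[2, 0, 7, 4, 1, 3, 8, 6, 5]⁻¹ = [1, 4, 0, 5, 3, 8, 7, 2, 6]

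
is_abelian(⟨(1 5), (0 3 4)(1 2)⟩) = no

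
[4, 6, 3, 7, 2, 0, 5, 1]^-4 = [7, 4, 6, 5, 1, 3, 2, 0]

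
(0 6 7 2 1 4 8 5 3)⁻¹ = (0 3 5 8 4 1 2 7 6)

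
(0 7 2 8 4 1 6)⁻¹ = (0 6 1 4 8 2 7)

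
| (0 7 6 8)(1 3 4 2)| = 4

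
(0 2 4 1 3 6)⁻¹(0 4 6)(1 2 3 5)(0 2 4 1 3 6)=(0 2 1)(3 4 6 5)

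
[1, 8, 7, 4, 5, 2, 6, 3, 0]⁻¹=[8, 0, 5, 7, 3, 4, 6, 2, 1]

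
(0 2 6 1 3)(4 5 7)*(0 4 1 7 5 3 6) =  (0 2)(1 6 7)(3 4)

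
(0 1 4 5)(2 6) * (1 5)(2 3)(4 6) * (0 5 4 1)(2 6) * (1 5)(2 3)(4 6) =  (0 6 2 5 1 3 4)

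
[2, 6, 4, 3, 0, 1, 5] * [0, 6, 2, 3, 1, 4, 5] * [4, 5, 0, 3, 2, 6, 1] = [0, 6, 5, 3, 4, 1, 2]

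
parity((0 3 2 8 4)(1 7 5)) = even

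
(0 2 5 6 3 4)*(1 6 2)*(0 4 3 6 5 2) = (0 1 5)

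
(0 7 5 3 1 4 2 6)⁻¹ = (0 6 2 4 1 3 5 7)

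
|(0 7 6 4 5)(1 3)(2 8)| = 10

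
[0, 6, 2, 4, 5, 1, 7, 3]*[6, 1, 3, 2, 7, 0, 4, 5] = [6, 4, 3, 7, 0, 1, 5, 2]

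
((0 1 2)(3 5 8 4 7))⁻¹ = (0 2 1)(3 7 4 8 5)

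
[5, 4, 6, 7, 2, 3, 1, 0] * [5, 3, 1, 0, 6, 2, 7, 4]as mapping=[0→2, 1→6, 2→7, 3→4, 4→1, 5→0, 6→3, 7→5]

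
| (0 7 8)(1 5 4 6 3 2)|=6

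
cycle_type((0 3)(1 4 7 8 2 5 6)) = 2.7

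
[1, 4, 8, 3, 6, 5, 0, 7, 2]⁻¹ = [6, 0, 8, 3, 1, 5, 4, 7, 2]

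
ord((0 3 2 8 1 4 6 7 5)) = 9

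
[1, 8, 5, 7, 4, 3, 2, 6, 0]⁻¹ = [8, 0, 6, 5, 4, 2, 7, 3, 1]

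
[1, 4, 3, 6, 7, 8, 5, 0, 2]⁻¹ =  [7, 0, 8, 2, 1, 6, 3, 4, 5]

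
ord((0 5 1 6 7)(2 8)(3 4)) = 10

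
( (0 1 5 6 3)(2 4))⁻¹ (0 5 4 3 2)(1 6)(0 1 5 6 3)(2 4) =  (0 4 1 6 2)(3 5)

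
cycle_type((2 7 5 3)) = 4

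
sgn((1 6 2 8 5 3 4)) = 1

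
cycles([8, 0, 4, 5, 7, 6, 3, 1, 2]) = (0 8 2 4 7 1)(3 5 6)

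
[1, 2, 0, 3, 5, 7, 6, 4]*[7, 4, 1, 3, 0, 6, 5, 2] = [4, 1, 7, 3, 6, 2, 5, 0]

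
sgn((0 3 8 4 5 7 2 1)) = -1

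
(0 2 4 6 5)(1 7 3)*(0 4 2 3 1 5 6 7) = (0 3 5 4 7 1)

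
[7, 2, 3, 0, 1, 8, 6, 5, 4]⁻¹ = [3, 4, 1, 2, 8, 7, 6, 0, 5]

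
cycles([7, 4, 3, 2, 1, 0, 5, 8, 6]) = (0 7 8 6 5)(1 4)(2 3)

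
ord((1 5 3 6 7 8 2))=7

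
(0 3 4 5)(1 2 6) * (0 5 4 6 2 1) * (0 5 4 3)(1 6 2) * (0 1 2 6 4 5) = (0 1 4 3 6)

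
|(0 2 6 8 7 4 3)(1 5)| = 14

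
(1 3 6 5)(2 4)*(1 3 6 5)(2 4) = (1 6)(3 5)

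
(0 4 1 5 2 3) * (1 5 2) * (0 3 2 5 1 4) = (1 5 4)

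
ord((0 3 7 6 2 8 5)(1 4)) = 14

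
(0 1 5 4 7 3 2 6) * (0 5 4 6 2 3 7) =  (0 1 4)(5 6)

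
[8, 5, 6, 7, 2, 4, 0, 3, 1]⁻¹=[6, 8, 4, 7, 5, 1, 2, 3, 0]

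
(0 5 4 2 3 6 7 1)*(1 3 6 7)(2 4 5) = (0 2 6 1)(3 7)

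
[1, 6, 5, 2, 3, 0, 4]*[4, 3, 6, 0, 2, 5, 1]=[3, 1, 5, 6, 0, 4, 2]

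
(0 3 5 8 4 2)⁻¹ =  (0 2 4 8 5 3)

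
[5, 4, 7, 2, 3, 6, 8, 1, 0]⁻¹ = [8, 7, 3, 4, 1, 0, 5, 2, 6]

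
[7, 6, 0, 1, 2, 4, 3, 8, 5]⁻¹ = [2, 3, 4, 6, 5, 8, 1, 0, 7]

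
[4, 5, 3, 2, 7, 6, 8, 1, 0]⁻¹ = [8, 7, 3, 2, 0, 1, 5, 4, 6]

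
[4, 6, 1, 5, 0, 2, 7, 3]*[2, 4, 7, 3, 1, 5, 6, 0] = [1, 6, 4, 5, 2, 7, 0, 3]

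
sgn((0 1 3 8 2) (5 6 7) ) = 1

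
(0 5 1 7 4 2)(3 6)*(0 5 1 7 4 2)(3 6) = (0 1 4)(2 5 7)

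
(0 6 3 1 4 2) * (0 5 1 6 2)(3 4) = (0 2 5 1 3 6 4)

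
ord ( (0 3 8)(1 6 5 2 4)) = 15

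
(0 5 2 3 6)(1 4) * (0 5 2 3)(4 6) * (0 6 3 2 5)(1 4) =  (0 5 2 6)(1 3)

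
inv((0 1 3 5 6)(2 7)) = (0 6 5 3 1)(2 7)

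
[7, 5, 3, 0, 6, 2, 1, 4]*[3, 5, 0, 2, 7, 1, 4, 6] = [6, 1, 2, 3, 4, 0, 5, 7] 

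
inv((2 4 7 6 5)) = (2 5 6 7 4)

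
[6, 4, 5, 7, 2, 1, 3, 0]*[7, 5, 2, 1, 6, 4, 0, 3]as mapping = [0→0, 1→6, 2→4, 3→3, 4→2, 5→5, 6→1, 7→7]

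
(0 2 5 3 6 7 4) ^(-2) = (0 7 3 2 4 6 5) 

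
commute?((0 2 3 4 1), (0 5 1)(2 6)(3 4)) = no:(0 2 3 4 1) * (0 5 1)(2 6)(3 4) = (0 6 2 4)(1 5), (0 5 1)(2 6)(3 4) * (0 2 3 4 1) = (0 5)(1 2 6 3)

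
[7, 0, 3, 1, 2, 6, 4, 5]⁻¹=[1, 3, 4, 2, 6, 7, 5, 0]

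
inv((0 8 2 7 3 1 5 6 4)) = (0 4 6 5 1 3 7 2 8)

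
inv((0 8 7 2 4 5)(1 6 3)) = (0 5 4 2 7 8)(1 3 6)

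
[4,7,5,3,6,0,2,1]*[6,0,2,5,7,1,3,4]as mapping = [0→7,1→4,2→1,3→5,4→3,5→6,6→2,7→0]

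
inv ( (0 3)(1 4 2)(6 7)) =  (0 3)(1 2 4)(6 7)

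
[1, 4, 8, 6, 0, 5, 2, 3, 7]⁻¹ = [4, 0, 6, 7, 1, 5, 3, 8, 2]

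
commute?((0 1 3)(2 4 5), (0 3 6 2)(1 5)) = no:(0 1 3)(2 4 5)*(0 3 6 2)(1 5) = (0 5)(1 6 2 4), (0 3 6 2)(1 5)*(0 1 3)(2 4 5) = (1 2)(3 6 4 5)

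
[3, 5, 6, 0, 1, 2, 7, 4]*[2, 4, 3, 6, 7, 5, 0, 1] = [6, 5, 0, 2, 4, 3, 1, 7]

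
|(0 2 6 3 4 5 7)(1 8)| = 14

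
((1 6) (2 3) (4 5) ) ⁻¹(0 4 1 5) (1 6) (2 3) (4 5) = (0 5 6 4) 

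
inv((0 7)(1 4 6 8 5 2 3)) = (0 7)(1 3 2 5 8 6 4)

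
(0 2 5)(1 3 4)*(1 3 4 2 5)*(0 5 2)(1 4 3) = (0 2 4 1 3)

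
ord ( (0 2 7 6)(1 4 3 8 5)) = 20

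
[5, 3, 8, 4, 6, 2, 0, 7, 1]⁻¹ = [6, 8, 5, 1, 3, 0, 4, 7, 2]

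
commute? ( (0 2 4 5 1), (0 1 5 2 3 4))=no: (0 2 4 5 1) * (0 1 5 2 3 4)=(0 3 4 2), (0 1 5 2 3 4) * (0 2 4 5 1)=(2 3 5 4)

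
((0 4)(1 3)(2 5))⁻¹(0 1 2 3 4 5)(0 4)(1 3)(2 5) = (0 2 4 3 5 1)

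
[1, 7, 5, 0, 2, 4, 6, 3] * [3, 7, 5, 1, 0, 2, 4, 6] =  [7, 6, 2, 3, 5, 0, 4, 1]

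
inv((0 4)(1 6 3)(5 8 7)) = (0 4)(1 3 6)(5 7 8)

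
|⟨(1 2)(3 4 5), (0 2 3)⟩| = 720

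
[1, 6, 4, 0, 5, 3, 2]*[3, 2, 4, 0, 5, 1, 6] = [2, 6, 5, 3, 1, 0, 4]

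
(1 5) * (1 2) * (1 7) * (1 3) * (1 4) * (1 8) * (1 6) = (1 5 2 7 3 4 8 6)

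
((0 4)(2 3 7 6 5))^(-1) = (0 4)(2 5 6 7 3)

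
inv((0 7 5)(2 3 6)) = (0 5 7)(2 6 3)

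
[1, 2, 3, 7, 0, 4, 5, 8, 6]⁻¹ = [4, 0, 1, 2, 5, 6, 8, 3, 7]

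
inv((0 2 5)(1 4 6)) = (0 5 2)(1 6 4)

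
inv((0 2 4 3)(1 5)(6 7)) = (0 3 4 2)(1 5)(6 7)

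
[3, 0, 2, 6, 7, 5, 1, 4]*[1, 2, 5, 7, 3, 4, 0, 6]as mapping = [0→7, 1→1, 2→5, 3→0, 4→6, 5→4, 6→2, 7→3]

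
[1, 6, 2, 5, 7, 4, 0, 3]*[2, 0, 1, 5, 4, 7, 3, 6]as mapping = [0→0, 1→3, 2→1, 3→7, 4→6, 5→4, 6→2, 7→5]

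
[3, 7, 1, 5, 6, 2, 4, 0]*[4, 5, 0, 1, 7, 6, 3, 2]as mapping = [0→1, 1→2, 2→5, 3→6, 4→3, 5→0, 6→7, 7→4]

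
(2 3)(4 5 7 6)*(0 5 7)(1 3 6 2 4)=(0 5)(1 3 4 7 2 6)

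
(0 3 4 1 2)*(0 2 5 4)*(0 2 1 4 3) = (1 5 3 2)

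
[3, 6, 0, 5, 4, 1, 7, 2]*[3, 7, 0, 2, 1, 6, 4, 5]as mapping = [0→2, 1→4, 2→3, 3→6, 4→1, 5→7, 6→5, 7→0]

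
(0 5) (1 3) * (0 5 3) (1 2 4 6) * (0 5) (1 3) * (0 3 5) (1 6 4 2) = (0 6 5 3 1) 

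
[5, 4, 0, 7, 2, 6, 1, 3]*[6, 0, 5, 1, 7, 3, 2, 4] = [3, 7, 6, 4, 5, 2, 0, 1]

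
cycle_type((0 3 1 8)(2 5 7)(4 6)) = 2.3.4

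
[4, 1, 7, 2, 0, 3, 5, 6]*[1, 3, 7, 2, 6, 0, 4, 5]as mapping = [0→6, 1→3, 2→5, 3→7, 4→1, 5→2, 6→0, 7→4]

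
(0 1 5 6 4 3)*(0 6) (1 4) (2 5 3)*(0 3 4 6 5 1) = (0 6) (1 4 2) (3 5) 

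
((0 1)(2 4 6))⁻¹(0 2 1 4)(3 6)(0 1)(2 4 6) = (0 6 1 4)(2 3)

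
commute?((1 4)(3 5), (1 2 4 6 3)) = no:(1 4)(3 5) * (1 2 4 6 3) = (1 6 3 5)(2 4), (1 2 4 6 3) * (1 4)(3 5) = (1 2)(3 4 6 5)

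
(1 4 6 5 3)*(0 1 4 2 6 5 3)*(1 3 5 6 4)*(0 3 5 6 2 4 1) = (0 5 3)(1 4 2)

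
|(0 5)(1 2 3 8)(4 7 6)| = 12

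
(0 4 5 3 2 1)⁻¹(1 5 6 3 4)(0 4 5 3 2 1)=(0 3 6 2 5)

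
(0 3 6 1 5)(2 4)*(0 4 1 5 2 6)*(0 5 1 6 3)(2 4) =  (1 4 3 5 2 6)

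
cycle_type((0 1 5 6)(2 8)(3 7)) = 2^2.4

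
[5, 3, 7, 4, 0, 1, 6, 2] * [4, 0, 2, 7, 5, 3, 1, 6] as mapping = [0→3, 1→7, 2→6, 3→5, 4→4, 5→0, 6→1, 7→2] 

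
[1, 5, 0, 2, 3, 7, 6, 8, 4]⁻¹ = [2, 0, 3, 4, 8, 1, 6, 5, 7]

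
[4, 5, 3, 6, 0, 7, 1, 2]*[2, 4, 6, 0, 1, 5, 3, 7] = [1, 5, 0, 3, 2, 7, 4, 6]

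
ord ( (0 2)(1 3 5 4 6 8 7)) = 14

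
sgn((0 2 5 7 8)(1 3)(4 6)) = 1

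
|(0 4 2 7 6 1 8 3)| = 8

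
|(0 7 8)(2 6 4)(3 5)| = 6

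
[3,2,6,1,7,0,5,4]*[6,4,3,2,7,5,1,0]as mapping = [0→2,1→3,2→1,3→4,4→0,5→6,6→5,7→7]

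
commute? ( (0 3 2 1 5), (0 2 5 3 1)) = yes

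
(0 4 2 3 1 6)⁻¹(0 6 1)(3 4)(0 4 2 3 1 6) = (0 6 4)(1 2)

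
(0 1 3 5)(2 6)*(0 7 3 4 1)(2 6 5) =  (1 4)(2 5 7 3)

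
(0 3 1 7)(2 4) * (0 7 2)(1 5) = (0 3 5 1 2 4)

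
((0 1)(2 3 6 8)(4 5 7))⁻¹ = (0 1)(2 8 6 3)(4 7 5)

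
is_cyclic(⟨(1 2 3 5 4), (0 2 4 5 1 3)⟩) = no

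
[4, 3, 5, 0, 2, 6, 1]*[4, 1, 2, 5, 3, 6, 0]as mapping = [0→3, 1→5, 2→6, 3→4, 4→2, 5→0, 6→1]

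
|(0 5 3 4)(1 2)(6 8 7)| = 12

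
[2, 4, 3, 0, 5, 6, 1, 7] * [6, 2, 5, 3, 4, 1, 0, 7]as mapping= [0→5, 1→4, 2→3, 3→6, 4→1, 5→0, 6→2, 7→7]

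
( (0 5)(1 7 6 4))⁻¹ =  (0 5)(1 4 6 7)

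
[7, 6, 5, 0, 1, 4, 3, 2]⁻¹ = [3, 4, 7, 6, 5, 2, 1, 0]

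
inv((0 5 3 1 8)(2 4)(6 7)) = (0 8 1 3 5)(2 4)(6 7)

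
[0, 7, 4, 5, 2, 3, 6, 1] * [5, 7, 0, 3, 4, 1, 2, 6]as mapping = [0→5, 1→6, 2→4, 3→1, 4→0, 5→3, 6→2, 7→7]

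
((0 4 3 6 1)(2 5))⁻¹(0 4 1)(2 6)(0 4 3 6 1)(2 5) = (0 4 3)(1 5)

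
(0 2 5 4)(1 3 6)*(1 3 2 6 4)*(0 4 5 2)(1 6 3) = (0 3 5 6 1)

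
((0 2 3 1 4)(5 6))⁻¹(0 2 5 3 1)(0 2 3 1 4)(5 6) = (1 4 2 3 6)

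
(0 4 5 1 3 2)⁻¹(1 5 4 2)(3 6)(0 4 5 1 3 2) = (0 3 1 5)(2 6)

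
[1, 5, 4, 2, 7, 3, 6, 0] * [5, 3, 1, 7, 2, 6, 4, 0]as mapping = [0→3, 1→6, 2→2, 3→1, 4→0, 5→7, 6→4, 7→5]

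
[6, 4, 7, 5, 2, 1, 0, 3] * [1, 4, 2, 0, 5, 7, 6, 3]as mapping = [0→6, 1→5, 2→3, 3→7, 4→2, 5→4, 6→1, 7→0]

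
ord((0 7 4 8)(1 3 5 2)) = 4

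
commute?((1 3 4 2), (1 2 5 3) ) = no:(1 3 4 2)*(1 2 5 3) = (3 4 5), (1 2 5 3)*(1 3 4 2) = (2 5 4) 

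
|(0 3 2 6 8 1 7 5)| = 8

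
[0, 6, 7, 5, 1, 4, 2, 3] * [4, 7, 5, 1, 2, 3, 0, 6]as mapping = [0→4, 1→0, 2→6, 3→3, 4→7, 5→2, 6→5, 7→1]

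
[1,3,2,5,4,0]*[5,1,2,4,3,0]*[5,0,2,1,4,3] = [0,4,2,5,1,3] 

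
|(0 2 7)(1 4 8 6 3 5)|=6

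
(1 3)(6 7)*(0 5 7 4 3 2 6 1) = (0 5 7 1 2 6 4 3)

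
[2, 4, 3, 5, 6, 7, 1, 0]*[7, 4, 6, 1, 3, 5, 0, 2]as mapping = [0→6, 1→3, 2→1, 3→5, 4→0, 5→2, 6→4, 7→7]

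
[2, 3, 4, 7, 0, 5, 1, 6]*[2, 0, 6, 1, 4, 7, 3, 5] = [6, 1, 4, 5, 2, 7, 0, 3]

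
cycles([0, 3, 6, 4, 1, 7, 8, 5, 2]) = (1 3 4)(2 6 8)(5 7)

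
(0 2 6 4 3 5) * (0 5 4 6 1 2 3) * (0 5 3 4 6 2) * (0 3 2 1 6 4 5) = (0 5 2 6 1 3 4) 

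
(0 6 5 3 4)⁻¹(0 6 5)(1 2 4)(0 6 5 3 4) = (0 1 2)(3 6 5)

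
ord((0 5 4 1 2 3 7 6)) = 8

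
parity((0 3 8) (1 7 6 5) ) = odd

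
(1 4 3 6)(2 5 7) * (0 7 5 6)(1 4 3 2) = (0 7 1 3)(2 6 4)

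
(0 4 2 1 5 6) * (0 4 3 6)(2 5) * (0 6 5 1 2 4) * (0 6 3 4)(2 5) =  (0 4 1)(2 5 3)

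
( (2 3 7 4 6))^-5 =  ()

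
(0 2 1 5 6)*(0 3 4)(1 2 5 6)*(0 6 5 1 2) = (0 1 5 2)(3 4 6)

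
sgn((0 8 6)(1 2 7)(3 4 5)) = 1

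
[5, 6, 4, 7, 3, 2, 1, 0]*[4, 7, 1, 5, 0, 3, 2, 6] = [3, 2, 0, 6, 5, 1, 7, 4]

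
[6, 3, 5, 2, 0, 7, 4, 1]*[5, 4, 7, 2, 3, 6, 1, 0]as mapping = [0→1, 1→2, 2→6, 3→7, 4→5, 5→0, 6→3, 7→4]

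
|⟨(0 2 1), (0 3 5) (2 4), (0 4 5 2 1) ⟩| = 720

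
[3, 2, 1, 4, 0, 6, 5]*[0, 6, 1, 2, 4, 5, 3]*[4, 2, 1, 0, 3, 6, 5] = [1, 2, 5, 3, 4, 0, 6]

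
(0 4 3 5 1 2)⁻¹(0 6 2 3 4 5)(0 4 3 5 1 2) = (0 5 3 1 4 6)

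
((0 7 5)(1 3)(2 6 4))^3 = (1 3)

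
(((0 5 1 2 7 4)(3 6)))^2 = (0 1 7)(2 4 5)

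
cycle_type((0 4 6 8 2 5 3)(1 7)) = 2.7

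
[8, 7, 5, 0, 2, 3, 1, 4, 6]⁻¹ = [3, 6, 4, 5, 7, 2, 8, 1, 0]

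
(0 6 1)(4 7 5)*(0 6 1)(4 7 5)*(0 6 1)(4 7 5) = ()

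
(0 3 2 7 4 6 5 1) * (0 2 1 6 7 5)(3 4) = (0 4 7 3 1 2 5 6)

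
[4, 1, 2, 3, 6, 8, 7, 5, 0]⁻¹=[8, 1, 2, 3, 0, 7, 4, 6, 5]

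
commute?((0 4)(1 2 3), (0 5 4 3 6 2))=no:(0 4)(1 2 3)*(0 5 4 3 6 2)=(0 3 1)(2 6)(4 5), (0 5 4 3 6 2)*(0 4)(1 2 3)=(0 5)(1 2 4)(3 6)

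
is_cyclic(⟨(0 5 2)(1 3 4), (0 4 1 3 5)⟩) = no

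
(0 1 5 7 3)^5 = ()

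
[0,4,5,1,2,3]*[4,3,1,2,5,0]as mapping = [0→4,1→5,2→0,3→3,4→1,5→2]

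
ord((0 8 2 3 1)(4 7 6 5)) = 20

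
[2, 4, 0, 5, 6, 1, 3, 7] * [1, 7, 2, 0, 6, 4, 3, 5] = [2, 6, 1, 4, 3, 7, 0, 5]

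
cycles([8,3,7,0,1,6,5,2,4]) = (0 8 4 1 3)(2 7)(5 6)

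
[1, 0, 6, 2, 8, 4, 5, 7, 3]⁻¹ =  [1, 0, 3, 8, 5, 6, 2, 7, 4]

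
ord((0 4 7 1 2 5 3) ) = 7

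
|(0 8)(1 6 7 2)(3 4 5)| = 12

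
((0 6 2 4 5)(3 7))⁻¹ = (0 5 4 2 6)(3 7)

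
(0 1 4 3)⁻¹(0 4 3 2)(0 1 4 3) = (0 2 1 3)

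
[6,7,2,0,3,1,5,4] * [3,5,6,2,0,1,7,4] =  [7,4,6,3,2,5,1,0]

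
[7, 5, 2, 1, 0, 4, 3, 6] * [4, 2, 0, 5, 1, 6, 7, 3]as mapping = [0→3, 1→6, 2→0, 3→2, 4→4, 5→1, 6→5, 7→7]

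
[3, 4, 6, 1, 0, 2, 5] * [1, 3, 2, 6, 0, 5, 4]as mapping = [0→6, 1→0, 2→4, 3→3, 4→1, 5→2, 6→5]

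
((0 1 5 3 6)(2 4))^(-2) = (0 3 1 6 5)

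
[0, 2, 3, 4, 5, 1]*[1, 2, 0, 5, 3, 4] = [1, 0, 5, 3, 4, 2]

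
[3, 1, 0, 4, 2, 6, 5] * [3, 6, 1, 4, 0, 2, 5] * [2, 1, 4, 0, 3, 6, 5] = [3, 5, 0, 2, 1, 6, 4]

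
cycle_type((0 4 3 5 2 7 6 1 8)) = 9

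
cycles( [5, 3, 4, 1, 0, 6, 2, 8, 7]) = (0 5 6 2 4)(1 3)(7 8)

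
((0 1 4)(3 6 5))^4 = (0 1 4)(3 6 5)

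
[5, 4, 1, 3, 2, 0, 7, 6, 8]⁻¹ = [5, 2, 4, 3, 1, 0, 7, 6, 8]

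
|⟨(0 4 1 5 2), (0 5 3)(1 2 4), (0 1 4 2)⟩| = 120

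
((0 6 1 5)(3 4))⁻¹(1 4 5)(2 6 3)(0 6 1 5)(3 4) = (0 5 3)(1 4 2)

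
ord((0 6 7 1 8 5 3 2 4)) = 9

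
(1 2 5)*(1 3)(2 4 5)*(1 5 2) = (1 4 2)(3 5)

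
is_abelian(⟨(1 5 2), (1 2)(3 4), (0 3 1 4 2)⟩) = no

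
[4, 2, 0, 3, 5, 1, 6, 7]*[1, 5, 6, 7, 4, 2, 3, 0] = [4, 6, 1, 7, 2, 5, 3, 0]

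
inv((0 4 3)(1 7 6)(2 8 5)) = (0 3 4)(1 6 7)(2 5 8)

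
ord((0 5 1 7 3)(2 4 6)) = 15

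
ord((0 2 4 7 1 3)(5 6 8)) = 6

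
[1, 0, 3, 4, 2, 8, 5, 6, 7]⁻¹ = [1, 0, 4, 2, 3, 6, 7, 8, 5]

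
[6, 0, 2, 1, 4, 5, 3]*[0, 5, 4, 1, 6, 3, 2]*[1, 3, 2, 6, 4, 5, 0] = [2, 1, 4, 5, 0, 6, 3]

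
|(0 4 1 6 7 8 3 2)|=8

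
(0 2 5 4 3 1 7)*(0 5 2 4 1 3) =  (0 4)(1 7 5)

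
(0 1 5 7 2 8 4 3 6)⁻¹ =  (0 6 3 4 8 2 7 5 1)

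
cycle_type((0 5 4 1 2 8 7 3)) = 8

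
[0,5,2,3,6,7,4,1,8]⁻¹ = [0,7,2,3,6,1,4,5,8]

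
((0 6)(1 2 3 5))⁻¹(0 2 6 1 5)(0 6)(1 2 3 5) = (0 2 1 6 3)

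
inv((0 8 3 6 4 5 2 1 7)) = (0 7 1 2 5 4 6 3 8)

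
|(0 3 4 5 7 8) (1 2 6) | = 6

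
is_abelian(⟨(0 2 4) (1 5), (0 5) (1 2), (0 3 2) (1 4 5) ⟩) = no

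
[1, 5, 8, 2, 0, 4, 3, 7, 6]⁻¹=[4, 0, 3, 6, 5, 1, 8, 7, 2]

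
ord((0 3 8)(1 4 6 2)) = 12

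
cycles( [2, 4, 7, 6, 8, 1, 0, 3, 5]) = (0 2 7 3 6)(1 4 8 5)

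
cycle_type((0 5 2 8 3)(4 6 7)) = 3.5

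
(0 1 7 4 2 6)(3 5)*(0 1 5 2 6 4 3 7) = (0 5 7 3 2 4 6 1)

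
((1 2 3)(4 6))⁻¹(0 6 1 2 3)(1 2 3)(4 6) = (0 4 2 3 1)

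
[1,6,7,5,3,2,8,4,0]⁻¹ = [8,0,5,4,7,3,1,2,6]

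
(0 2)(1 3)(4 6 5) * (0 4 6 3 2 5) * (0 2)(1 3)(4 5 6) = (0 6 2 5 4 1)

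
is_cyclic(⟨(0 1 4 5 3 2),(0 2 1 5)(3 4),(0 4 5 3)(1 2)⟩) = no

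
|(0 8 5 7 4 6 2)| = 7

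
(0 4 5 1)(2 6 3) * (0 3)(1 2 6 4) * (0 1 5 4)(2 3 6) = (0 5 3 2)(1 6)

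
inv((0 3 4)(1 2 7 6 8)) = (0 4 3)(1 8 6 7 2)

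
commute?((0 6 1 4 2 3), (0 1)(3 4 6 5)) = no:(0 6 1 4 2 3)*(0 1)(3 4 6 5) = (0 5 3 1 6)(2 4), (0 1)(3 4 6 5)*(0 6 1 4 2 3) = (0 4 1 6 5)(2 3)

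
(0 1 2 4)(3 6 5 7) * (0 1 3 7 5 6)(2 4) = (0 3)(1 4)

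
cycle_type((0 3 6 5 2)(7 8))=2.5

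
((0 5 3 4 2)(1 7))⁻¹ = (0 2 4 3 5)(1 7)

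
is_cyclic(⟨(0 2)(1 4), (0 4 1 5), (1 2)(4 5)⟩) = no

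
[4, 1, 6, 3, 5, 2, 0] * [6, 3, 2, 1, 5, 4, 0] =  [5, 3, 0, 1, 4, 2, 6]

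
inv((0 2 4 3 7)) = (0 7 3 4 2)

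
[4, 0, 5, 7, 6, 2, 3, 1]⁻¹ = [1, 7, 5, 6, 0, 2, 4, 3]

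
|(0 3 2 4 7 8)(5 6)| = 6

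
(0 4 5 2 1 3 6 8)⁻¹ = (0 8 6 3 1 2 5 4)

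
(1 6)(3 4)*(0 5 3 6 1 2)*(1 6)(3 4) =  (0 5 4 1 6 2)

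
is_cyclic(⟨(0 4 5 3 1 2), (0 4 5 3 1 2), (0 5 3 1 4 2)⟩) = no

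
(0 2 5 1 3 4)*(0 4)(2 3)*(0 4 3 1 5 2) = (0 1)(3 4)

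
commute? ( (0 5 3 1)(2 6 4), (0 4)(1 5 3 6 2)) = no: (0 5 3 1)(2 6 4)*(0 4)(1 5 3 6 2) = (0 3 5 6)(1 4), (0 4)(1 5 3 6 2)*(0 5 3 1)(2 6 4) = (0 2)(1 3 4 5)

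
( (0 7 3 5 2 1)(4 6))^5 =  (0 1 2 5 3 7)(4 6)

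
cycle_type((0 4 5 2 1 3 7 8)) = 8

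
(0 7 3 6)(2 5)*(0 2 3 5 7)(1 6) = (1 6 2 7 5 3)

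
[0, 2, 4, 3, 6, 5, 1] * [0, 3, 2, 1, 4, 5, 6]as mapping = [0→0, 1→2, 2→4, 3→1, 4→6, 5→5, 6→3]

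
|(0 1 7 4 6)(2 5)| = 10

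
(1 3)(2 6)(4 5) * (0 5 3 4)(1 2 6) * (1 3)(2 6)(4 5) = (0 4 1 5)(2 3 6)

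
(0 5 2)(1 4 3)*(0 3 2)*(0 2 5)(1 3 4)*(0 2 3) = (0 2 4 5 3)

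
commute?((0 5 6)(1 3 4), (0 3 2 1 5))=no:(0 5 6)(1 3 4)*(0 3 2 1 5)=(1 2)(3 4 5 6), (0 3 2 1 5)*(0 5 6)(1 3 4)=(0 4 1 6)(2 3)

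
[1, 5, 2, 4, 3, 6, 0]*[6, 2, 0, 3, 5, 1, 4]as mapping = [0→2, 1→1, 2→0, 3→5, 4→3, 5→4, 6→6]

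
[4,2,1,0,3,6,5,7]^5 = [3,2,1,4,0,6,5,7]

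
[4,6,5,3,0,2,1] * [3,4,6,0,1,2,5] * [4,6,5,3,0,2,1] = [6,2,5,4,3,1,0]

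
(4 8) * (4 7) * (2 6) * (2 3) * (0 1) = (0 1)(2 6 3)(4 8 7)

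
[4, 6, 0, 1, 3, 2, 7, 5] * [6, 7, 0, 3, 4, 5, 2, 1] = [4, 2, 6, 7, 3, 0, 1, 5]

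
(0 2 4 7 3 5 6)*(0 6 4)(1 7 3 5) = (0 2)(1 7 5 4 3)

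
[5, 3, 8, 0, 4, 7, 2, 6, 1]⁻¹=[3, 8, 6, 1, 4, 0, 7, 5, 2]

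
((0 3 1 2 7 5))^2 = (0 1 7)(2 5 3)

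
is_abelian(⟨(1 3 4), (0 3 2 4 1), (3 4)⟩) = no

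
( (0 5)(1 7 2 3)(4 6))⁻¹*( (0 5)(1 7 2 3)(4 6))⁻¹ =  (1 2)(3 7)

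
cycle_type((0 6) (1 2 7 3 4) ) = 2.5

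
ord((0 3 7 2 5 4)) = 6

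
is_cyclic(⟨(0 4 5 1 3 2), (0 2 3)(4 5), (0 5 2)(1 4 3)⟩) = no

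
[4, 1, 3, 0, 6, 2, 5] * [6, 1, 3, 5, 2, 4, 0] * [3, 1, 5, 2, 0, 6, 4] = [5, 1, 6, 4, 3, 2, 0]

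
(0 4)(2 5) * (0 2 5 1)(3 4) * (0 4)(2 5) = (0 3)(1 4 5 2)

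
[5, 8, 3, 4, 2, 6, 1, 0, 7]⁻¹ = [7, 6, 4, 2, 3, 0, 5, 8, 1]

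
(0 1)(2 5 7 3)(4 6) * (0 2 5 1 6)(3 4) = (0 6 3 5 7 4)(1 2)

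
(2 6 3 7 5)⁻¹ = (2 5 7 3 6)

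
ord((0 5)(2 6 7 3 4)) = 10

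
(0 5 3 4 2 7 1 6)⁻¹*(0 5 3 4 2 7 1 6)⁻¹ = (0 1 2 3)(4 5 6 7)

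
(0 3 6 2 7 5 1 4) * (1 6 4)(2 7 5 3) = (0 2 5 6 7 3 4)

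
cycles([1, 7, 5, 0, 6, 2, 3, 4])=(0 1 7 4 6 3)(2 5)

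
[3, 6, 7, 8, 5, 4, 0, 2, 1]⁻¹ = [6, 8, 7, 0, 5, 4, 1, 2, 3]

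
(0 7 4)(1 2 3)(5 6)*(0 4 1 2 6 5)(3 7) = (0 3 2 7 1 6)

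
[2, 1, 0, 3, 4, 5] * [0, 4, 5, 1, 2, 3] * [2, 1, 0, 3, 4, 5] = [5, 4, 2, 1, 0, 3]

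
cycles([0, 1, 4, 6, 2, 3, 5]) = (2 4)(3 6 5)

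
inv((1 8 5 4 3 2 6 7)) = (1 7 6 2 3 4 5 8)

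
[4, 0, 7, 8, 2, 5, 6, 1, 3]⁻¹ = [1, 7, 4, 8, 0, 5, 6, 2, 3]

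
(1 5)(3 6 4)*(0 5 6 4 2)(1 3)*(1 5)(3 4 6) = (0 1 3 6 2)(4 5)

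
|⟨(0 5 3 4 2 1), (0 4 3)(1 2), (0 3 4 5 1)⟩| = 720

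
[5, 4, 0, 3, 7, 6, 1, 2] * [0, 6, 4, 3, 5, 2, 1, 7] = [2, 5, 0, 3, 7, 1, 6, 4]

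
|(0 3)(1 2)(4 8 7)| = 6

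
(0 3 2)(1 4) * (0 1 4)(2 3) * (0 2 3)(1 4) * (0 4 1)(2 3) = (0 2 1 3 4)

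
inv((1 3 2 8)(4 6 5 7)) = (1 8 2 3)(4 7 5 6)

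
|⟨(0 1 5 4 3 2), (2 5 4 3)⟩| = 720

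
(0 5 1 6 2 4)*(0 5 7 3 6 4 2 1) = (0 7 3 6 1 4 5)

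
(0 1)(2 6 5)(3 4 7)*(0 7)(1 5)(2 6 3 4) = (0 5 6 1 7 4)(2 3)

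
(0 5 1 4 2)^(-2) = (0 4 5 2 1)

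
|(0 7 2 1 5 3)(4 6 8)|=6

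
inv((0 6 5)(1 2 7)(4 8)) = (0 5 6)(1 7 2)(4 8)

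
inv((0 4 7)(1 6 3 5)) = (0 7 4)(1 5 3 6)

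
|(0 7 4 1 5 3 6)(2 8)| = 14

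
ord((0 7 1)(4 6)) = 6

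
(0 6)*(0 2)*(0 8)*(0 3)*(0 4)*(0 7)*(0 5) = (0 6 2 8 3 4 7 5)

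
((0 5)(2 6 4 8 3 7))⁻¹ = (0 5)(2 7 3 8 4 6)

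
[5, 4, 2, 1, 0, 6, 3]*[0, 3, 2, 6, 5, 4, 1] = [4, 5, 2, 3, 0, 1, 6]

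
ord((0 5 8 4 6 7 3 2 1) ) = 9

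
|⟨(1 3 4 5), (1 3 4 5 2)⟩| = 120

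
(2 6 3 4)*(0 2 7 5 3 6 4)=(0 2 4 7 5 3)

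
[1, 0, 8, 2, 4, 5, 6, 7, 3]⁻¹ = [1, 0, 3, 8, 4, 5, 6, 7, 2]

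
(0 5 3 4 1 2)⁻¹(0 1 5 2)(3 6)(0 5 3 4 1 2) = (0 5 2 3)(4 6)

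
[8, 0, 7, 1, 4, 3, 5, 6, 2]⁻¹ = [1, 3, 8, 5, 4, 6, 7, 2, 0]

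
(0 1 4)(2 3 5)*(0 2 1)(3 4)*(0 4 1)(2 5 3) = (0 4 5)(1 2)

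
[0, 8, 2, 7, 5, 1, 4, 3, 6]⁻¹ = [0, 5, 2, 7, 6, 4, 8, 3, 1]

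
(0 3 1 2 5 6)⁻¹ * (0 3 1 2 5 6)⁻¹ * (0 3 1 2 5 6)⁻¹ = (0 2)(1 6)(3 5)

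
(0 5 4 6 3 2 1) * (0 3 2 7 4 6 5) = (1 3 7 4 5 6 2)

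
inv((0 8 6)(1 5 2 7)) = (0 6 8)(1 7 2 5)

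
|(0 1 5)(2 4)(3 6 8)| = 6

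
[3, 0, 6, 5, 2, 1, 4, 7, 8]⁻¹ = [1, 5, 4, 0, 6, 3, 2, 7, 8]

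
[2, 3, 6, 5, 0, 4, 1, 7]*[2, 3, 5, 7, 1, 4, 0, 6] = [5, 7, 0, 4, 2, 1, 3, 6]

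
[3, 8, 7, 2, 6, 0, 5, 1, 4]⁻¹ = [5, 7, 3, 0, 8, 6, 4, 2, 1]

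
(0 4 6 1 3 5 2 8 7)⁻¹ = (0 7 8 2 5 3 1 6 4)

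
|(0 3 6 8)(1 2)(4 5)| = 4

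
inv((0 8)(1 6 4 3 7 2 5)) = (0 8)(1 5 2 7 3 4 6)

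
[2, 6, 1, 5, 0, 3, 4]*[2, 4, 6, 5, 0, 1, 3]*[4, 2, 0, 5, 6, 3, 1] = [1, 5, 6, 2, 0, 3, 4]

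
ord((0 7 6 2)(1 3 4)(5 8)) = 12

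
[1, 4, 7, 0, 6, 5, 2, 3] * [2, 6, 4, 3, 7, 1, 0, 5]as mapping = [0→6, 1→7, 2→5, 3→2, 4→0, 5→1, 6→4, 7→3]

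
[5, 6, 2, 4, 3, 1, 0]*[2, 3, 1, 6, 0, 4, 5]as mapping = [0→4, 1→5, 2→1, 3→0, 4→6, 5→3, 6→2]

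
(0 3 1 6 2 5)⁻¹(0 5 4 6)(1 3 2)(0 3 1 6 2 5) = (0 4 2 3)(1 5 6)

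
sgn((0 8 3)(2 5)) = -1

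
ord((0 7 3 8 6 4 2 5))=8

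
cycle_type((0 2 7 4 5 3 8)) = 7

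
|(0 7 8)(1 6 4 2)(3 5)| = 12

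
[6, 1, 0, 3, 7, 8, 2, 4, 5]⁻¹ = [2, 1, 6, 3, 7, 8, 0, 4, 5]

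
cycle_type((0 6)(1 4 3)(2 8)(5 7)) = 2^3.3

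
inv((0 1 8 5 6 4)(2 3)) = (0 4 6 5 8 1)(2 3)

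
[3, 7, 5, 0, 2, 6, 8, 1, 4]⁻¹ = [3, 7, 4, 0, 8, 2, 5, 1, 6]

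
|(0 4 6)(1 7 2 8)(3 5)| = 12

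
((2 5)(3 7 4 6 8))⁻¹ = (2 5)(3 8 6 4 7)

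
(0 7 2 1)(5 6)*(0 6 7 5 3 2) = (0 5 7)(1 6 3 2)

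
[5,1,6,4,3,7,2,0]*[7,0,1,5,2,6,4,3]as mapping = [0→6,1→0,2→4,3→2,4→5,5→3,6→1,7→7]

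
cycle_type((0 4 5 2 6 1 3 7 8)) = 9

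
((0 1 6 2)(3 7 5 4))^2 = (0 6)(1 2)(3 5)(4 7)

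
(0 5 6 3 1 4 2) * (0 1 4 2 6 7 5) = (1 2)(3 4 6)(5 7)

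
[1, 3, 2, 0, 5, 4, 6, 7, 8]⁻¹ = [3, 0, 2, 1, 5, 4, 6, 7, 8]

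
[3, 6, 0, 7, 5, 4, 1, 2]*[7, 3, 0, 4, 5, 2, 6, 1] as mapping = [0→4, 1→6, 2→7, 3→1, 4→2, 5→5, 6→3, 7→0] 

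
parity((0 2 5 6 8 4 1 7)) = odd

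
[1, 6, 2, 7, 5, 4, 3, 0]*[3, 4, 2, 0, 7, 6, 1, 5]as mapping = [0→4, 1→1, 2→2, 3→5, 4→6, 5→7, 6→0, 7→3]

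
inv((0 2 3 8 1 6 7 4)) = (0 4 7 6 1 8 3 2)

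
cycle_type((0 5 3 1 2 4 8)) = 7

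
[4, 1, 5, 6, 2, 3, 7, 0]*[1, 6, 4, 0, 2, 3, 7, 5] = [2, 6, 3, 7, 4, 0, 5, 1]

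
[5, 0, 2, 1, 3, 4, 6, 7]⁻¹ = [1, 3, 2, 4, 5, 0, 6, 7]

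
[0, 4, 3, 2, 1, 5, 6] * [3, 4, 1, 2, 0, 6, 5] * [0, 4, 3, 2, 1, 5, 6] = [2, 0, 3, 4, 1, 6, 5]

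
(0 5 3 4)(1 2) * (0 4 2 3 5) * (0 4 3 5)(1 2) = (0 4 3 1 5)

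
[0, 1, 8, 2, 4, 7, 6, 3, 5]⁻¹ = [0, 1, 3, 7, 4, 8, 6, 5, 2]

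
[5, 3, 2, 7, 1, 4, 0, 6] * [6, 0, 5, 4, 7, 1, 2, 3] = [1, 4, 5, 3, 0, 7, 6, 2]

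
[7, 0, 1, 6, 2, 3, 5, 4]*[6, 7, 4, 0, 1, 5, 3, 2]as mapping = [0→2, 1→6, 2→7, 3→3, 4→4, 5→0, 6→5, 7→1]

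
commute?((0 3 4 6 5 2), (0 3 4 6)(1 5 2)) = no:(0 3 4 6 5 2)*(0 3 4 6)(1 5 2) = (0 4)(1 5)(2 3 6), (0 3 4 6)(1 5 2)*(0 3 4 6 5 2) = (0 4 5)(1 2)(3 6)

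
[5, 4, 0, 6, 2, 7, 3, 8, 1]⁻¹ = [2, 8, 4, 6, 1, 0, 3, 5, 7]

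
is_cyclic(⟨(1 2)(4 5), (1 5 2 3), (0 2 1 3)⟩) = no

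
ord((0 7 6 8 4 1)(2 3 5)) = 6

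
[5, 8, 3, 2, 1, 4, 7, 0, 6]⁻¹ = [7, 4, 3, 2, 5, 0, 8, 6, 1]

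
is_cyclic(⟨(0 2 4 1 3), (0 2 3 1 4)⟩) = no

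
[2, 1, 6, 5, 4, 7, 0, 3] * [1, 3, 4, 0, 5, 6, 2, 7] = [4, 3, 2, 6, 5, 7, 1, 0]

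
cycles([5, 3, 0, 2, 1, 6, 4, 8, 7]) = (0 5 6 4 1 3 2)(7 8)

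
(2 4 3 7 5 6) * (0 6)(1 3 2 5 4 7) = (0 6 5)(1 3)(2 7 4)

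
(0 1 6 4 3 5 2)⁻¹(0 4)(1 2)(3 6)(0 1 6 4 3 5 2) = (0 6)(1 3)(4 5)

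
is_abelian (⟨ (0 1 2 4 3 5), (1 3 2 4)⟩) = no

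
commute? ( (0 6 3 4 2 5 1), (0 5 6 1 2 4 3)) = no: (0 6 3 4 2 5 1) * (0 5 6 1 2 4 3) = (0 1 5 2 6), (0 5 6 1 2 4 3) * (0 6 3 4 2 5 1) = (0 1 5 3 6)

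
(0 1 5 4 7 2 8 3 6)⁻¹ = (0 6 3 8 2 7 4 5 1)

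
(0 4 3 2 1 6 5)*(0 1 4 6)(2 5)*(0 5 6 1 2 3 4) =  (0 1 5 2)(3 6)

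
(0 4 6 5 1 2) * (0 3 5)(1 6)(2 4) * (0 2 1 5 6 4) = (0 1)(2 3 6)(4 5)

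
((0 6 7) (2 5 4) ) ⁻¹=(0 7 6) (2 4 5) 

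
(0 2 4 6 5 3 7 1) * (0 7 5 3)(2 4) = (0 4 6 3 5)(1 7)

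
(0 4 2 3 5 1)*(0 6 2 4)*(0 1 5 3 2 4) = (0 1 6 4)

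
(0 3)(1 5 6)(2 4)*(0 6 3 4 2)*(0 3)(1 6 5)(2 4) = (0 2 4 3 5)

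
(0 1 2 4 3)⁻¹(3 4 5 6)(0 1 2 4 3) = (0 3 5 6)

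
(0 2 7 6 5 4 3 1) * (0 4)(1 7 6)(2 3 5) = (0 3 7 1 4 5)(2 6)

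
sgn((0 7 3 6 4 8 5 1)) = -1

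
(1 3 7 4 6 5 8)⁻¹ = (1 8 5 6 4 7 3)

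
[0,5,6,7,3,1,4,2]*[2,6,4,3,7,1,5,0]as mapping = [0→2,1→1,2→5,3→0,4→3,5→6,6→7,7→4]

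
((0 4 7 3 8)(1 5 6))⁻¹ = (0 8 3 7 4)(1 6 5)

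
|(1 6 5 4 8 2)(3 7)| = 6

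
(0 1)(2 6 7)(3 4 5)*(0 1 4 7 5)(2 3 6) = (0 4)(3 7)(5 6)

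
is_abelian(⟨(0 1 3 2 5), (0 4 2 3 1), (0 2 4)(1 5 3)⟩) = no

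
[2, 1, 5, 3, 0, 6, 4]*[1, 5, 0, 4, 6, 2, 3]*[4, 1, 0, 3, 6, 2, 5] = [4, 2, 0, 6, 1, 3, 5]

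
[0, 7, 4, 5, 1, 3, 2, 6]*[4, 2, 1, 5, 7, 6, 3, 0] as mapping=[0→4, 1→0, 2→7, 3→6, 4→2, 5→5, 6→1, 7→3] 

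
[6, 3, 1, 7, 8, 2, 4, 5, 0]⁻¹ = [8, 2, 5, 1, 6, 7, 0, 3, 4]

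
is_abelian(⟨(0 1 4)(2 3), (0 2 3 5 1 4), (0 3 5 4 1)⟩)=no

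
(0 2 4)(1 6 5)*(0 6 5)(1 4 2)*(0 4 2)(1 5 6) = (0 5 2)(1 6 4)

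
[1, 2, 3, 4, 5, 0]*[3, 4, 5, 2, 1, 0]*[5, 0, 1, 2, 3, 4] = [3, 4, 1, 0, 5, 2]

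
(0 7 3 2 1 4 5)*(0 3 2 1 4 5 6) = (0 7 2 4 6)(1 5 3)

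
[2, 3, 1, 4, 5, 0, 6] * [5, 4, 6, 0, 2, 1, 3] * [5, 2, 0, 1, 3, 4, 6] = [6, 5, 3, 0, 2, 4, 1]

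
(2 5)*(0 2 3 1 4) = (0 2 5 3 1 4)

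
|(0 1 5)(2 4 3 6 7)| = 15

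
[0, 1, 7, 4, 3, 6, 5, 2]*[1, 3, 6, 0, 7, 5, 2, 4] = [1, 3, 4, 7, 0, 2, 5, 6]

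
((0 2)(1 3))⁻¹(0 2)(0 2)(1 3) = (0 2)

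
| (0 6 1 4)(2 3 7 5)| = 4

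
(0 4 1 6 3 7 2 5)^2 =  (0 1 3 2)(4 6 7 5)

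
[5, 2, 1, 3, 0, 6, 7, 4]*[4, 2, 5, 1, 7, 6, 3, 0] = [6, 5, 2, 1, 4, 3, 0, 7]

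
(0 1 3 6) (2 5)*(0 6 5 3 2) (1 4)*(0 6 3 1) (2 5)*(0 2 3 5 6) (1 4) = (0 1 6 5) (2 4) 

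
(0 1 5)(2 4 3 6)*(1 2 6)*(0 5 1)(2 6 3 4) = (0 6 3)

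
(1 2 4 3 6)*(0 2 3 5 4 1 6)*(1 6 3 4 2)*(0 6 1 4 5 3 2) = (0 4 3 6 2 1 5) 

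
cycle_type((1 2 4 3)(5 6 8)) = 3.4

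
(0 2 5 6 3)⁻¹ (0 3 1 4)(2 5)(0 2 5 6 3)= (0 1 4 2)(5 6)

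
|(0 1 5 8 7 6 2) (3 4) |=14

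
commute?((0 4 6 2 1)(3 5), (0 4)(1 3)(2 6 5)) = no:(0 4 6 2 1)(3 5)*(0 4)(1 3)(2 6 5) = (1 4 5)(2 3), (0 4)(1 3)(2 6 5)*(0 4 6 2 1)(3 5) = (0 6 3)(1 5)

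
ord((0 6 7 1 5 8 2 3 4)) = 9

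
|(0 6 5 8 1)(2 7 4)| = 15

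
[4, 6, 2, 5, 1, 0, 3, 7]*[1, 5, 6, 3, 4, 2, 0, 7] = [4, 0, 6, 2, 5, 1, 3, 7]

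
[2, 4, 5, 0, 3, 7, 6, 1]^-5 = [5, 3, 7, 2, 0, 1, 6, 4]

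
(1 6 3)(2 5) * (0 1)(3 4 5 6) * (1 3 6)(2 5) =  (0 3)(1 6 4 2)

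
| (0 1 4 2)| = 4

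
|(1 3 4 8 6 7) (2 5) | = 6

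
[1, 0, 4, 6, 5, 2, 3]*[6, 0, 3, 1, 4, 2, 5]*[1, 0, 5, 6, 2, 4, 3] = [1, 3, 2, 4, 5, 6, 0]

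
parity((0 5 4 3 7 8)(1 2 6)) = odd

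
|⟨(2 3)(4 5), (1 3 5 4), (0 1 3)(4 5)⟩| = 720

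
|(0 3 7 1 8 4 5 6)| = 8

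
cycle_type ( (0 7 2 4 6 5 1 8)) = 8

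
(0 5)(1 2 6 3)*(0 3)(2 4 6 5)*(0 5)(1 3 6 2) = (0 1 4 2)(5 6)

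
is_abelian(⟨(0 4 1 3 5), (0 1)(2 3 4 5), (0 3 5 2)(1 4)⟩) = no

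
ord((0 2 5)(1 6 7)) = 3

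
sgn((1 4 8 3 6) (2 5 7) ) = 1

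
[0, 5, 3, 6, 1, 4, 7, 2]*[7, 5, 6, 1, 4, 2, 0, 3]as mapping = [0→7, 1→2, 2→1, 3→0, 4→5, 5→4, 6→3, 7→6]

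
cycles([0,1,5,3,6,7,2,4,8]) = (2 5 7 4 6)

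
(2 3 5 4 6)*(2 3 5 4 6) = (2 5 6 3 4) 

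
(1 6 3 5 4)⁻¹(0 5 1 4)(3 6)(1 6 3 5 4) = (0 4 6 1)(3 5)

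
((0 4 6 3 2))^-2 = (0 3 4 2 6)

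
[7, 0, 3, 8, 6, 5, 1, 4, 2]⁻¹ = [1, 6, 8, 2, 7, 5, 4, 0, 3]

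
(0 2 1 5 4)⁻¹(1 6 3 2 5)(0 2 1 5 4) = (1 4 5 6 3)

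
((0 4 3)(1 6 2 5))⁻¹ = (0 3 4)(1 5 2 6)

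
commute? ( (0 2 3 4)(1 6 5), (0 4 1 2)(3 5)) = no: (0 2 3 4)(1 6 5)*(0 4 1 2)(3 5) = (1 6 3)(2 5), (0 4 1 2)(3 5)*(0 2 3 4)(1 6 5) = (1 3)(4 6 5)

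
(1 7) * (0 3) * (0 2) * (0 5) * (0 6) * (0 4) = (0 3 2 5 6 4)(1 7)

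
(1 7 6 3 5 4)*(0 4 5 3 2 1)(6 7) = (0 4)(1 6 2)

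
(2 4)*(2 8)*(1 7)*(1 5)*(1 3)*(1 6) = (1 7 5 3 6)(2 4 8)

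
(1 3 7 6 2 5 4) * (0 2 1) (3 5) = (0 2 3 7 6 1 5 4) 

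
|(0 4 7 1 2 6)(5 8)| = 6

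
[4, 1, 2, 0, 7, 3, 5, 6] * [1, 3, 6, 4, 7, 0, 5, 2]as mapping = [0→7, 1→3, 2→6, 3→1, 4→2, 5→4, 6→0, 7→5]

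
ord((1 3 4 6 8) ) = 5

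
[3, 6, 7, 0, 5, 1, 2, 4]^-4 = [0, 2, 4, 3, 1, 6, 7, 5]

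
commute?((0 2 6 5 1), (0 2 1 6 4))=no:(0 2 6 5 1) * (0 2 1 6 4)=(0 1 2 4)(5 6), (0 2 1 6 4) * (0 2 6 5 1)=(0 6 4 2)(1 5)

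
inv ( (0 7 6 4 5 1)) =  (0 1 5 4 6 7)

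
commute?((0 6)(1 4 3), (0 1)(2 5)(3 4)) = no:(0 6)(1 4 3)*(0 1)(2 5)(3 4) = (0 6 1 3)(2 5), (0 1)(2 5)(3 4)*(0 6)(1 4 3) = (0 4 1 6)(2 5)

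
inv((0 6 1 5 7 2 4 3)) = (0 3 4 2 7 5 1 6)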